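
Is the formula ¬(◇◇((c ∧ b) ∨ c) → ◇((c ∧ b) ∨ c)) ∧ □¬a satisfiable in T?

Satisfiable

1. ¬(◇◇((c ∧ b) ∨ c) → ◇((c ∧ b) ∨ c)) ∧ □¬a, u
2. ¬(◇◇((c ∧ b) ∨ c) → ◇((c ∧ b) ∨ c)), u   [∧-rule on 1]
3. □¬a, u   [∧-rule on 1]
4. ◇◇((c ∧ b) ∨ c), u   [¬→-rule on 2]
5. ¬◇((c ∧ b) ∨ c), u   [¬→-rule on 2]
6. ¬a, u   [□-rule on 3 via uRu]
7. ¬((c ∧ b) ∨ c), u   [¬◇-rule on 5 via uRu]
8. ¬(c ∧ b), u   [¬∨-rule on 7]
9. ¬c, u   [¬∨-rule on 7]
10. ¬b, u   [¬∧-rule on 8 (branches; this branch)]
11. ◇((c ∧ b) ∨ c), v   [◇-rule on 4: fresh world v, uRv]
12. ¬a, v   [□-rule on 3 via uRv]
13. ¬((c ∧ b) ∨ c), v   [¬◇-rule on 5 via uRv]
14. ¬(c ∧ b), v   [¬∨-rule on 13]
15. ¬c, v   [¬∨-rule on 13]
16. ¬b, v   [¬∧-rule on 14 (branches; this branch)]
17. (c ∧ b) ∨ c, w   [◇-rule on 11: fresh world w, vRw]
18. c, w   [∨-rule on 17 (branches; this branch)]
Accessibility: uRu, uRv, vRv, vRw, wRw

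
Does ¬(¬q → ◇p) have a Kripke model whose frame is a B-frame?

Yes, satisfiable

1. ¬(¬q → ◇p), 0
2. ¬q, 0   [¬→-rule on 1]
3. ¬◇p, 0   [¬→-rule on 1]
4. ¬p, 0   [¬◇-rule on 3 via 0R0]
Accessibility: 0R0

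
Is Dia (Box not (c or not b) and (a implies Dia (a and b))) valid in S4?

No, not valid

Tableau for the negation not Dia (Box not (c or not b) and (a implies Dia (a and b))):
1. not Dia (Box not (c or not b) and (a implies Dia (a and b))), u
2. not (Box not (c or not b) and (a implies Dia (a and b))), u
3. not (a implies Dia (a and b)), u
4. a, u
5. not Dia (a and b), u
6. not (a and b), u
7. not b, u
Accessibility: uRu
The negation has an open branch (countermodel exists).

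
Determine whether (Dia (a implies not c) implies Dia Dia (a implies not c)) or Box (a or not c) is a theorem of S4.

Valid in S4

Tableau for the negation not ((Dia (a implies not c) implies Dia Dia (a implies not c)) or Box (a or not c)):
1. not ((Dia (a implies not c) implies Dia Dia (a implies not c)) or Box (a or not c)), w0
2. not (Dia (a implies not c) implies Dia Dia (a implies not c)), w0
3. not Box (a or not c), w0
4. Dia (a implies not c), w0
5. not Dia Dia (a implies not c), w0
6. not Dia (a implies not c), w0
7. not (a implies not c), w0
8. a, w0
9. c, w0
10. not (a or not c), w1
11. not a, w1
12. c, w1
13. not Dia (a implies not c), w1
14. not (a implies not c), w1
15. a, w1
Accessibility: w0Rw0, w0Rw1, w1Rw1
Branch closes: a and not a both at w1.
Every branch of the negation's tableau closes; the branch above is one of them.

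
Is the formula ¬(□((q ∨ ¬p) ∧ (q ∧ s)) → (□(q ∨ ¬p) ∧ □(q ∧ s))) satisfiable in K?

No, unsatisfiable

1. ¬(□((q ∨ ¬p) ∧ (q ∧ s)) → (□(q ∨ ¬p) ∧ □(q ∧ s))), w0
2. □((q ∨ ¬p) ∧ (q ∧ s)), w0   [¬→-rule on 1]
3. ¬(□(q ∨ ¬p) ∧ □(q ∧ s)), w0   [¬→-rule on 1]
4. ¬□(q ∧ s), w0   [¬∧-rule on 3 (branches; this branch)]
5. ¬(q ∧ s), w1   [¬□-rule on 4: fresh world w1, w0Rw1]
6. (q ∨ ¬p) ∧ (q ∧ s), w1   [□-rule on 2 via w0Rw1]
7. q ∨ ¬p, w1   [∧-rule on 6]
8. q ∧ s, w1   [∧-rule on 6]
9. q, w1   [∧-rule on 8]
10. s, w1   [∧-rule on 8]
11. ¬s, w1   [¬∧-rule on 5 (branches; this branch)]
Accessibility: w0Rw1
Branch closes: s and ¬s both at w1.
All branches of the tableau close; one closing branch shown above.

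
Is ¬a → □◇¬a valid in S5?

Yes, valid

Tableau for the negation ¬(¬a → □◇¬a):
1. ¬(¬a → □◇¬a), u
2. ¬a, u
3. ¬□◇¬a, u
4. ¬◇¬a, v
5. a, u
Accessibility: uRu, uRv, vRu, vRv
Branch closes: a and ¬a both at u.
Every branch of the negation's tableau closes; the branch above is one of them.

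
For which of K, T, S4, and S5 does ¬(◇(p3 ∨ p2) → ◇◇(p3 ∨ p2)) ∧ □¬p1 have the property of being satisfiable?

K

K-tableau for the formula:
1. ¬(◇(p3 ∨ p2) → ◇◇(p3 ∨ p2)) ∧ □¬p1, w0
2. ¬(◇(p3 ∨ p2) → ◇◇(p3 ∨ p2)), w0
3. □¬p1, w0
4. ◇(p3 ∨ p2), w0
5. ¬◇◇(p3 ∨ p2), w0
6. p3 ∨ p2, w1
7. ¬p1, w1
8. ¬◇(p3 ∨ p2), w1
9. p2, w1
Accessibility: w0Rw1
Complete open branch: satisfiable in K.
T-tableau for the formula:
1. ¬(◇(p3 ∨ p2) → ◇◇(p3 ∨ p2)) ∧ □¬p1, w0
2. ¬(◇(p3 ∨ p2) → ◇◇(p3 ∨ p2)), w0
3. □¬p1, w0
4. ◇(p3 ∨ p2), w0
5. ¬◇◇(p3 ∨ p2), w0
6. ¬p1, w0
7. ¬◇(p3 ∨ p2), w0
8. ¬(p3 ∨ p2), w0
9. ¬p3, w0
10. ¬p2, w0
11. p3 ∨ p2, w1
12. ¬p1, w1
13. ¬◇(p3 ∨ p2), w1
14. ¬(p3 ∨ p2), w1
15. ¬p3, w1
16. ¬p2, w1
17. p2, w1
Accessibility: w0Rw0, w0Rw1, w1Rw1
Branch closes: p2 and ¬p2 both at w1.
Every branch closes (one shown): unsatisfiable in T, hence also in S4, S5 (every S4/S5-frame is a T-frame).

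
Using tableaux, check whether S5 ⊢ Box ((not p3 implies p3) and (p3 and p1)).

Not valid

Tableau for the negation not Box ((not p3 implies p3) and (p3 and p1)):
1. not Box ((not p3 implies p3) and (p3 and p1)), w0
2. not ((not p3 implies p3) and (p3 and p1)), w1   [neg-Box-rule on 1: fresh world w1, w0Rw1]
3. not (p3 and p1), w1   [neg-and-rule on 2 (branches; this branch)]
4. not p1, w1   [neg-and-rule on 3 (branches; this branch)]
Accessibility: w0Rw0, w0Rw1, w1Rw0, w1Rw1
The negation has an open branch (countermodel exists).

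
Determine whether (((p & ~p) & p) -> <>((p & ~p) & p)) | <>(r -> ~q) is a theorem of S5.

Yes, valid

Tableau for the negation ~((((p & ~p) & p) -> <>((p & ~p) & p)) | <>(r -> ~q)):
1. ~((((p & ~p) & p) -> <>((p & ~p) & p)) | <>(r -> ~q)), 0
2. ~(((p & ~p) & p) -> <>((p & ~p) & p)), 0
3. ~<>(r -> ~q), 0
4. (p & ~p) & p, 0
5. ~<>((p & ~p) & p), 0
6. p & ~p, 0
7. p, 0
8. ~p, 0
Accessibility: 0R0
Branch closes: p and ~p both at 0.
Every branch of the negation's tableau closes; the branch above is one of them.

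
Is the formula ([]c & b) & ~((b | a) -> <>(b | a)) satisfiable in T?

Unsatisfiable

1. ([]c & b) & ~((b | a) -> <>(b | a)), w0
2. []c & b, w0
3. ~((b | a) -> <>(b | a)), w0
4. []c, w0
5. b, w0
6. b | a, w0
7. ~<>(b | a), w0
8. c, w0
9. ~(b | a), w0
10. ~b, w0
11. ~a, w0
Accessibility: w0Rw0
Branch closes: b and ~b both at w0.
All branches of the tableau close; one closing branch shown above.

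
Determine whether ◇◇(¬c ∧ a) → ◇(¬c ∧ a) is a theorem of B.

Tableau for the negation ¬(◇◇(¬c ∧ a) → ◇(¬c ∧ a)):
1. ¬(◇◇(¬c ∧ a) → ◇(¬c ∧ a)), w0
2. ◇◇(¬c ∧ a), w0
3. ¬◇(¬c ∧ a), w0
4. ¬(¬c ∧ a), w0
5. ¬a, w0
6. ◇(¬c ∧ a), w1
7. ¬(¬c ∧ a), w1
8. ¬a, w1
9. ¬c ∧ a, w2
10. ¬c, w2
11. a, w2
Accessibility: w0Rw0, w0Rw1, w1Rw0, w1Rw1, w1Rw2, w2Rw1, w2Rw2
The negation has an open branch (countermodel exists).

Invalid (countermodel exists)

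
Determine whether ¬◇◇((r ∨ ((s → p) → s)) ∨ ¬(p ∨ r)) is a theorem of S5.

Tableau for the negation ◇◇((r ∨ ((s → p) → s)) ∨ ¬(p ∨ r)):
1. ◇◇((r ∨ ((s → p) → s)) ∨ ¬(p ∨ r)), 0
2. ◇((r ∨ ((s → p) → s)) ∨ ¬(p ∨ r)), 1   [◇-rule on 1: fresh world 1, 0R1]
3. (r ∨ ((s → p) → s)) ∨ ¬(p ∨ r), 2   [◇-rule on 2: fresh world 2, 1R2]
4. ¬(p ∨ r), 2   [∨-rule on 3 (branches; this branch)]
5. ¬p, 2   [¬∨-rule on 4]
6. ¬r, 2   [¬∨-rule on 4]
Accessibility: 0R0, 0R1, 0R2, 1R0, 1R1, 1R2, 2R0, 2R1, 2R2
The negation has an open branch (countermodel exists).

No, not valid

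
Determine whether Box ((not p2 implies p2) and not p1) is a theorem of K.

Tableau for the negation not Box ((not p2 implies p2) and not p1):
1. not Box ((not p2 implies p2) and not p1), u
2. not ((not p2 implies p2) and not p1), v
3. p1, v
Accessibility: uRv
The negation has an open branch (countermodel exists).

No, not valid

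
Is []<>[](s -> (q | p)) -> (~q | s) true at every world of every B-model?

No, not valid

Tableau for the negation ~([]<>[](s -> (q | p)) -> (~q | s)):
1. ~([]<>[](s -> (q | p)) -> (~q | s)), 0
2. []<>[](s -> (q | p)), 0
3. ~(~q | s), 0
4. q, 0
5. ~s, 0
6. <>[](s -> (q | p)), 0
7. [](s -> (q | p)), 1
8. <>[](s -> (q | p)), 1
9. s -> (q | p), 0
10. s -> (q | p), 1
11. q | p, 0
12. q | p, 1
13. p, 0
14. p, 1
15. [](s -> (q | p)), 2
16. s -> (q | p), 2
17. q | p, 2
18. p, 2
Accessibility: 0R0, 0R1, 1R0, 1R1, 1R2, 2R1, 2R2
The negation has an open branch (countermodel exists).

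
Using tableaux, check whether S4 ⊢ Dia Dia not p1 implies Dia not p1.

Valid in S4

Tableau for the negation not (Dia Dia not p1 implies Dia not p1):
1. not (Dia Dia not p1 implies Dia not p1), w0
2. Dia Dia not p1, w0   [neg-implies-rule on 1]
3. not Dia not p1, w0   [neg-implies-rule on 1]
4. p1, w0   [neg-Dia-rule on 3 via w0Rw0]
5. Dia not p1, w1   [Dia-rule on 2: fresh world w1, w0Rw1]
6. p1, w1   [neg-Dia-rule on 3 via w0Rw1]
7. not p1, w2   [Dia-rule on 5: fresh world w2, w1Rw2]
8. p1, w2   [neg-Dia-rule on 3 via w0Rw2]
Accessibility: w0Rw0, w0Rw1, w0Rw2, w1Rw1, w1Rw2, w2Rw2
Branch closes: p1 and not p1 both at w2.
All branches of the negation close; one closing branch shown above.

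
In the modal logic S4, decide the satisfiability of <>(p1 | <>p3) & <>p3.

1. <>(p1 | <>p3) & <>p3, u
2. <>(p1 | <>p3), u
3. <>p3, u
4. p1 | <>p3, v
5. <>p3, v
6. p3, w
7. p3, x
Accessibility: uRu, uRv, uRw, uRx, vRv, vRx, wRw, xRx

Satisfiable (open branch found)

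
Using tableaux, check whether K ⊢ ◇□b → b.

Tableau for the negation ¬(◇□b → b):
1. ¬(◇□b → b), 0
2. ◇□b, 0
3. ¬b, 0
4. □b, 1
Accessibility: 0R1
The negation has an open branch (countermodel exists).

Invalid (countermodel exists)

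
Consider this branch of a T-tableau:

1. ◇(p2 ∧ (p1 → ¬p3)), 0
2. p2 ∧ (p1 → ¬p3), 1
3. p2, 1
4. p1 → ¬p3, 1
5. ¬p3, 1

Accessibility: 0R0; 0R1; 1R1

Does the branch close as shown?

No, open

No world carries both an atom and its negation.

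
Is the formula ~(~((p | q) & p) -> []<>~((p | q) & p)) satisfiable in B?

No, unsatisfiable

1. ~(~((p | q) & p) -> []<>~((p | q) & p)), w0
2. ~((p | q) & p), w0
3. ~[]<>~((p | q) & p), w0
4. ~(p | q), w0
5. ~p, w0
6. ~q, w0
7. ~<>~((p | q) & p), w1
8. (p | q) & p, w0
9. p | q, w0
10. p, w0
Accessibility: w0Rw0, w0Rw1, w1Rw0, w1Rw1
Branch closes: p and ~p both at w0.
All branches of the tableau close; one closing branch shown above.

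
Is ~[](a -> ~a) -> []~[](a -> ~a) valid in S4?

Tableau for the negation ~(~[](a -> ~a) -> []~[](a -> ~a)):
1. ~(~[](a -> ~a) -> []~[](a -> ~a)), w0
2. ~[](a -> ~a), w0   [~->-rule on 1]
3. ~[]~[](a -> ~a), w0   [~->-rule on 1]
4. ~(a -> ~a), w1   [~[]-rule on 2: fresh world w1, w0Rw1]
5. a, w1   [~->-rule on 4]
6. [](a -> ~a), w2   [~[]-rule on 3: fresh world w2, w0Rw2]
7. a -> ~a, w2   [[]-rule on 6 via w2Rw2]
8. ~a, w2   [->-rule on 7 (branches; this branch)]
Accessibility: w0Rw0, w0Rw1, w0Rw2, w1Rw1, w2Rw2
The negation has an open branch (countermodel exists).

Invalid (countermodel exists)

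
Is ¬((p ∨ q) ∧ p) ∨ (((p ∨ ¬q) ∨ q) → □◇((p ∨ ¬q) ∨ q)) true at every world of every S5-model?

Tableau for the negation ¬(¬((p ∨ q) ∧ p) ∨ (((p ∨ ¬q) ∨ q) → □◇((p ∨ ¬q) ∨ q))):
1. ¬(¬((p ∨ q) ∧ p) ∨ (((p ∨ ¬q) ∨ q) → □◇((p ∨ ¬q) ∨ q))), u
2. (p ∨ q) ∧ p, u
3. ¬(((p ∨ ¬q) ∨ q) → □◇((p ∨ ¬q) ∨ q)), u
4. p ∨ q, u
5. p, u
6. (p ∨ ¬q) ∨ q, u
7. ¬□◇((p ∨ ¬q) ∨ q), u
8. p ∨ ¬q, u
9. ¬q, u
10. ¬◇((p ∨ ¬q) ∨ q), v
11. ¬((p ∨ ¬q) ∨ q), u
12. ¬(p ∨ ¬q), u
13. ¬p, u
14. q, u
Accessibility: uRu, uRv, vRu, vRv
Branch closes: p and ¬p both at u.
All branches of the negation close; one closing branch shown above.

Yes, valid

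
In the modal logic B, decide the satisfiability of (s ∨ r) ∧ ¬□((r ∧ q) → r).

1. (s ∨ r) ∧ ¬□((r ∧ q) → r), 0
2. s ∨ r, 0
3. ¬□((r ∧ q) → r), 0
4. r, 0
5. ¬((r ∧ q) → r), 1
6. r ∧ q, 1
7. ¬r, 1
8. r, 1
9. q, 1
Accessibility: 0R0, 0R1, 1R0, 1R1
Branch closes: r and ¬r both at 1.
All branches of the tableau close; one closing branch shown above.

Unsatisfiable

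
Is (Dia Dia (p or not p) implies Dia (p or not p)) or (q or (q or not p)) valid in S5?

Yes, valid

Tableau for the negation not ((Dia Dia (p or not p) implies Dia (p or not p)) or (q or (q or not p))):
1. not ((Dia Dia (p or not p) implies Dia (p or not p)) or (q or (q or not p))), u
2. not (Dia Dia (p or not p) implies Dia (p or not p)), u
3. not (q or (q or not p)), u
4. Dia Dia (p or not p), u
5. not Dia (p or not p), u
6. not q, u
7. not (q or not p), u
8. p, u
9. not (p or not p), u
10. not p, u
Accessibility: uRu
Branch closes: p and not p both at u.
All branches of the negation close; one closing branch shown above.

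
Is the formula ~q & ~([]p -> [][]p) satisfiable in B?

1. ~q & ~([]p -> [][]p), u
2. ~q, u
3. ~([]p -> [][]p), u
4. []p, u
5. ~[][]p, u
6. p, u
7. ~[]p, v
8. p, v
9. ~p, w
Accessibility: uRu, uRv, vRu, vRv, vRw, wRv, wRw

Satisfiable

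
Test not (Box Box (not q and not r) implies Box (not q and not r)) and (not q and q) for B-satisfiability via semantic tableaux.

Unsatisfiable

1. not (Box Box (not q and not r) implies Box (not q and not r)) and (not q and q), u
2. not (Box Box (not q and not r) implies Box (not q and not r)), u
3. not q and q, u
4. Box Box (not q and not r), u
5. not Box (not q and not r), u
6. not q, u
7. q, u
Accessibility: uRu
Branch closes: q and not q both at u.
Every branch closes; the branch above is one of them.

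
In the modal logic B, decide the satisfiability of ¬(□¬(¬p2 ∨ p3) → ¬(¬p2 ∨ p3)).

1. ¬(□¬(¬p2 ∨ p3) → ¬(¬p2 ∨ p3)), u
2. □¬(¬p2 ∨ p3), u
3. ¬p2 ∨ p3, u
4. ¬(¬p2 ∨ p3), u
5. p2, u
6. ¬p3, u
7. p3, u
Accessibility: uRu
Branch closes: p3 and ¬p3 both at u.
(One branch shown.) All branches close.

Unsatisfiable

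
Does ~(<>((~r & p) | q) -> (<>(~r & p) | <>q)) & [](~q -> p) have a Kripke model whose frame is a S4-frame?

Unsatisfiable

1. ~(<>((~r & p) | q) -> (<>(~r & p) | <>q)) & [](~q -> p), w0
2. ~(<>((~r & p) | q) -> (<>(~r & p) | <>q)), w0   [&-rule on 1]
3. [](~q -> p), w0   [&-rule on 1]
4. <>((~r & p) | q), w0   [~->-rule on 2]
5. ~(<>(~r & p) | <>q), w0   [~->-rule on 2]
6. ~<>(~r & p), w0   [~|-rule on 5]
7. ~<>q, w0   [~|-rule on 5]
8. ~q -> p, w0   [[]-rule on 3 via w0Rw0]
9. ~(~r & p), w0   [~<>-rule on 6 via w0Rw0]
10. ~q, w0   [~<>-rule on 7 via w0Rw0]
11. p, w0   [->-rule on 8 (branches; this branch)]
12. r, w0   [~&-rule on 9 (branches; this branch)]
13. (~r & p) | q, w1   [<>-rule on 4: fresh world w1, w0Rw1]
14. ~q -> p, w1   [[]-rule on 3 via w0Rw1]
15. ~(~r & p), w1   [~<>-rule on 6 via w0Rw1]
16. ~q, w1   [~<>-rule on 7 via w0Rw1]
17. ~r & p, w1   [|-rule on 13 (branches; this branch)]
18. ~r, w1   [&-rule on 17]
19. p, w1   [&-rule on 17]
20. ~p, w1   [~&-rule on 15 (branches; this branch)]
Accessibility: w0Rw0, w0Rw1, w1Rw1
Branch closes: p and ~p both at w1.
Every branch closes; the branch above is one of them.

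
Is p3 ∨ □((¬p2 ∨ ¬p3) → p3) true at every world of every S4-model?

Invalid (countermodel exists)

Tableau for the negation ¬(p3 ∨ □((¬p2 ∨ ¬p3) → p3)):
1. ¬(p3 ∨ □((¬p2 ∨ ¬p3) → p3)), w0
2. ¬p3, w0
3. ¬□((¬p2 ∨ ¬p3) → p3), w0
4. ¬((¬p2 ∨ ¬p3) → p3), w1
5. ¬p2 ∨ ¬p3, w1
6. ¬p3, w1
Accessibility: w0Rw0, w0Rw1, w1Rw1
The negation has an open branch (countermodel exists).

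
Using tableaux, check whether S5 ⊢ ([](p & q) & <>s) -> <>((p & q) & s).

Tableau for the negation ~(([](p & q) & <>s) -> <>((p & q) & s)):
1. ~(([](p & q) & <>s) -> <>((p & q) & s)), u
2. [](p & q) & <>s, u   [~->-rule on 1]
3. ~<>((p & q) & s), u   [~->-rule on 1]
4. [](p & q), u   [&-rule on 2]
5. <>s, u   [&-rule on 2]
6. ~((p & q) & s), u   [~<>-rule on 3 via uRu]
7. p & q, u   [[]-rule on 4 via uRu]
8. p, u   [&-rule on 7]
9. q, u   [&-rule on 7]
10. ~s, u   [~&-rule on 6 (branches; this branch)]
11. s, v   [<>-rule on 5: fresh world v, uRv]
12. ~((p & q) & s), v   [~<>-rule on 3 via uRv]
13. p & q, v   [[]-rule on 4 via uRv]
14. p, v   [&-rule on 13]
15. q, v   [&-rule on 13]
16. ~(p & q), v   [~&-rule on 12 (branches; this branch)]
17. ~q, v   [~&-rule on 16 (branches; this branch)]
Accessibility: uRu, uRv, vRu, vRv
Branch closes: q and ~q both at v.
Every branch of the negation's tableau closes; the branch above is one of them.

Yes, valid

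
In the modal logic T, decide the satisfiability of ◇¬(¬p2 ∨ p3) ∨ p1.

Satisfiable

1. ◇¬(¬p2 ∨ p3) ∨ p1, u
2. p1, u
Accessibility: uRu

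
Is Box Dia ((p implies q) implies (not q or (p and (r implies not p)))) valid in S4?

Tableau for the negation not Box Dia ((p implies q) implies (not q or (p and (r implies not p)))):
1. not Box Dia ((p implies q) implies (not q or (p and (r implies not p)))), w0
2. not Dia ((p implies q) implies (not q or (p and (r implies not p)))), w1
3. not ((p implies q) implies (not q or (p and (r implies not p)))), w1
4. p implies q, w1
5. not (not q or (p and (r implies not p))), w1
6. q, w1
7. not (p and (r implies not p)), w1
8. not (r implies not p), w1
9. r, w1
10. p, w1
Accessibility: w0Rw0, w0Rw1, w1Rw1
The negation has an open branch (countermodel exists).

Not valid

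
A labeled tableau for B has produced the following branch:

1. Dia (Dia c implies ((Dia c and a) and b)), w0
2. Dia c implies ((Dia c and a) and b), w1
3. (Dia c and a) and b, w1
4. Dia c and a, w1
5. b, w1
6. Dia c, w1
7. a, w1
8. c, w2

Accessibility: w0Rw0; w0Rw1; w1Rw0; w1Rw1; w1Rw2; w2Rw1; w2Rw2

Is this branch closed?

Open

No world carries both an atom and its negation.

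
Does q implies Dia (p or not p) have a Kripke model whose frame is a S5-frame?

Yes, satisfiable

1. q implies Dia (p or not p), w0
2. Dia (p or not p), w0
3. p or not p, w1
4. not p, w1
Accessibility: w0Rw0, w0Rw1, w1Rw0, w1Rw1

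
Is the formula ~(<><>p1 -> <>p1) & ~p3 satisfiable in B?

1. ~(<><>p1 -> <>p1) & ~p3, u
2. ~(<><>p1 -> <>p1), u
3. ~p3, u
4. <><>p1, u
5. ~<>p1, u
6. ~p1, u
7. <>p1, v
8. ~p1, v
9. p1, w
Accessibility: uRu, uRv, vRu, vRv, vRw, wRv, wRw

Yes, satisfiable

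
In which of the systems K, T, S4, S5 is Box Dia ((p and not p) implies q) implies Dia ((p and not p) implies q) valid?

T-tableau for the negation not (Box Dia ((p and not p) implies q) implies Dia ((p and not p) implies q)):
1. not (Box Dia ((p and not p) implies q) implies Dia ((p and not p) implies q)), u
2. Box Dia ((p and not p) implies q), u
3. not Dia ((p and not p) implies q), u
4. Dia ((p and not p) implies q), u
5. not ((p and not p) implies q), u
6. p and not p, u
7. not q, u
8. p, u
9. not p, u
Accessibility: uRu
Branch closes: p and not p both at u.
Every branch closes (one shown): valid in T, hence also in S4, S5 (every theorem of T is a theorem of S4 and S5).
K-tableau for the negation not (Box Dia ((p and not p) implies q) implies Dia ((p and not p) implies q)):
1. not (Box Dia ((p and not p) implies q) implies Dia ((p and not p) implies q)), u
2. Box Dia ((p and not p) implies q), u
3. not Dia ((p and not p) implies q), u
Complete open branch: countermodel on a K-frame, so not valid in K.

T, S4, S5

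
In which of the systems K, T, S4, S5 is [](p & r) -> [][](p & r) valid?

T-tableau for the negation ~([](p & r) -> [][](p & r)):
1. ~([](p & r) -> [][](p & r)), 0
2. [](p & r), 0   [~->-rule on 1]
3. ~[][](p & r), 0   [~->-rule on 1]
4. p & r, 0   [[]-rule on 2 via 0R0]
5. p, 0   [&-rule on 4]
6. r, 0   [&-rule on 4]
7. ~[](p & r), 1   [~[]-rule on 3: fresh world 1, 0R1]
8. p & r, 1   [[]-rule on 2 via 0R1]
9. p, 1   [&-rule on 8]
10. r, 1   [&-rule on 8]
11. ~(p & r), 2   [~[]-rule on 7: fresh world 2, 1R2]
12. ~r, 2   [~&-rule on 11 (branches; this branch)]
Accessibility: 0R0, 0R1, 1R1, 1R2, 2R2
Complete open branch: countermodel on a T-frame, so not valid in T, nor in K (the same frame is also a K-frame).
S4-tableau for the negation ~([](p & r) -> [][](p & r)):
1. ~([](p & r) -> [][](p & r)), 0
2. [](p & r), 0   [~->-rule on 1]
3. ~[][](p & r), 0   [~->-rule on 1]
4. p & r, 0   [[]-rule on 2 via 0R0]
5. p, 0   [&-rule on 4]
6. r, 0   [&-rule on 4]
7. ~[](p & r), 1   [~[]-rule on 3: fresh world 1, 0R1]
8. p & r, 1   [[]-rule on 2 via 0R1]
9. p, 1   [&-rule on 8]
10. r, 1   [&-rule on 8]
11. ~(p & r), 2   [~[]-rule on 7: fresh world 2, 1R2]
12. p & r, 2   [[]-rule on 2 via 0R2]
13. p, 2   [&-rule on 12]
14. r, 2   [&-rule on 12]
15. ~r, 2   [~&-rule on 11 (branches; this branch)]
Accessibility: 0R0, 0R1, 0R2, 1R1, 1R2, 2R2
Branch closes: r and ~r both at 2.
Every branch closes (one shown): valid in S4, hence also in S5 (every theorem of S4 is a theorem of S5).

S4, S5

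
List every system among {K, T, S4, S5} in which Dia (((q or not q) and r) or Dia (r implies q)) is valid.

T, S4, S5

K-tableau for the negation not Dia (((q or not q) and r) or Dia (r implies q)):
1. not Dia (((q or not q) and r) or Dia (r implies q)), w0
Complete open branch: countermodel on a K-frame, so not valid in K.
T-tableau for the negation not Dia (((q or not q) and r) or Dia (r implies q)):
1. not Dia (((q or not q) and r) or Dia (r implies q)), w0
2. not (((q or not q) and r) or Dia (r implies q)), w0
3. not ((q or not q) and r), w0
4. not Dia (r implies q), w0
5. not (r implies q), w0
6. r, w0
7. not q, w0
8. not (q or not q), w0
9. q, w0
Accessibility: w0Rw0
Branch closes: q and not q both at w0.
Every branch closes (one shown): valid in T, hence also in S4, S5 (every theorem of T is a theorem of S4 and S5).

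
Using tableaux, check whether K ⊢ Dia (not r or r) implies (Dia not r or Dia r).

Tableau for the negation not (Dia (not r or r) implies (Dia not r or Dia r)):
1. not (Dia (not r or r) implies (Dia not r or Dia r)), 0
2. Dia (not r or r), 0
3. not (Dia not r or Dia r), 0
4. not Dia not r, 0
5. not Dia r, 0
6. not r or r, 1
7. r, 1
8. not r, 1
Accessibility: 0R1
Branch closes: r and not r both at 1.
Every branch of the negation's tableau closes; the branch above is one of them.

Yes, valid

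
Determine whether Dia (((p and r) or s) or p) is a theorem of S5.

Tableau for the negation not Dia (((p and r) or s) or p):
1. not Dia (((p and r) or s) or p), w0
2. not (((p and r) or s) or p), w0   [neg-Dia-rule on 1 via w0Rw0]
3. not ((p and r) or s), w0   [neg-or-rule on 2]
4. not p, w0   [neg-or-rule on 2]
5. not (p and r), w0   [neg-or-rule on 3]
6. not s, w0   [neg-or-rule on 3]
7. not r, w0   [neg-and-rule on 5 (branches; this branch)]
Accessibility: w0Rw0
The negation has an open branch (countermodel exists).

No, not valid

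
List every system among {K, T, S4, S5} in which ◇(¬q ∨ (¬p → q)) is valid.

T-tableau for the negation ¬◇(¬q ∨ (¬p → q)):
1. ¬◇(¬q ∨ (¬p → q)), 0
2. ¬(¬q ∨ (¬p → q)), 0
3. q, 0
4. ¬(¬p → q), 0
5. ¬p, 0
6. ¬q, 0
Accessibility: 0R0
Branch closes: q and ¬q both at 0.
Every branch closes (one shown): valid in T, hence also in S4, S5 (every theorem of T is a theorem of S4 and S5).
K-tableau for the negation ¬◇(¬q ∨ (¬p → q)):
1. ¬◇(¬q ∨ (¬p → q)), 0
Complete open branch: countermodel on a K-frame, so not valid in K.

T, S4, S5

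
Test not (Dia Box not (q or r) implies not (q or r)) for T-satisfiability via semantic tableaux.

Satisfiable

1. not (Dia Box not (q or r) implies not (q or r)), 0
2. Dia Box not (q or r), 0   [neg-implies-rule on 1]
3. q or r, 0   [neg-implies-rule on 1]
4. r, 0   [or-rule on 3 (branches; this branch)]
5. Box not (q or r), 1   [Dia-rule on 2: fresh world 1, 0R1]
6. not (q or r), 1   [Box-rule on 5 via 1R1]
7. not q, 1   [neg-or-rule on 6]
8. not r, 1   [neg-or-rule on 6]
Accessibility: 0R0, 0R1, 1R1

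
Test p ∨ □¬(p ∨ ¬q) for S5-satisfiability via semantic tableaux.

1. p ∨ □¬(p ∨ ¬q), w0
2. □¬(p ∨ ¬q), w0   [∨-rule on 1 (branches; this branch)]
3. ¬(p ∨ ¬q), w0   [□-rule on 2 via w0Rw0]
4. ¬p, w0   [¬∨-rule on 3]
5. q, w0   [¬∨-rule on 3]
Accessibility: w0Rw0

Satisfiable (open branch found)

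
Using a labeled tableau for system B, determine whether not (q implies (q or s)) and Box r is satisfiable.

1. not (q implies (q or s)) and Box r, u
2. not (q implies (q or s)), u
3. Box r, u
4. q, u
5. not (q or s), u
6. not q, u
7. not s, u
Accessibility: uRu
Branch closes: q and not q both at u.
All branches of the tableau close; one closing branch shown above.

No, unsatisfiable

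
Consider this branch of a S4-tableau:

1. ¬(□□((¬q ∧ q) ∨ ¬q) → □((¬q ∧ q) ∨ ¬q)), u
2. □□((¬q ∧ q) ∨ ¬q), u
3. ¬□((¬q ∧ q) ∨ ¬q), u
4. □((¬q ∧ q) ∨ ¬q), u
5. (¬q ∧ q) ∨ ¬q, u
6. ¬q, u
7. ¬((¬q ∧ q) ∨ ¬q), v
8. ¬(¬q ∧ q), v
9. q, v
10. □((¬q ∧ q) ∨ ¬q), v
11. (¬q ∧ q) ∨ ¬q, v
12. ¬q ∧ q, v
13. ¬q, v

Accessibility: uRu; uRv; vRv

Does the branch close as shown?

Both q and ¬q appear at v.

Yes, closed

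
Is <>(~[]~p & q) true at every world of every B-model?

No, not valid

Tableau for the negation ~<>(~[]~p & q):
1. ~<>(~[]~p & q), 0
2. ~(~[]~p & q), 0
3. ~q, 0
Accessibility: 0R0
The negation has an open branch (countermodel exists).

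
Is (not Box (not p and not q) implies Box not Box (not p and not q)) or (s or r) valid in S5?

Valid in S5

Tableau for the negation not ((not Box (not p and not q) implies Box not Box (not p and not q)) or (s or r)):
1. not ((not Box (not p and not q) implies Box not Box (not p and not q)) or (s or r)), u
2. not (not Box (not p and not q) implies Box not Box (not p and not q)), u
3. not (s or r), u
4. not Box (not p and not q), u
5. not Box not Box (not p and not q), u
6. not s, u
7. not r, u
8. not (not p and not q), v
9. q, v
10. Box (not p and not q), w
11. not p and not q, u
12. not p, u
13. not q, u
14. not p and not q, v
15. not p, v
16. not q, v
Accessibility: uRu, uRv, uRw, vRu, vRv, vRw, wRu, wRv, wRw
Branch closes: q and not q both at v.
All branches of the negation close; one closing branch shown above.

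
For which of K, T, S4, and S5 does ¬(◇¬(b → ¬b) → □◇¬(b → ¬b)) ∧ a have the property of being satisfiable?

S5-tableau for the formula:
1. ¬(◇¬(b → ¬b) → □◇¬(b → ¬b)) ∧ a, u
2. ¬(◇¬(b → ¬b) → □◇¬(b → ¬b)), u
3. a, u
4. ◇¬(b → ¬b), u
5. ¬□◇¬(b → ¬b), u
6. ¬(b → ¬b), v
7. b, v
8. ¬◇¬(b → ¬b), w
9. b → ¬b, u
10. b → ¬b, v
11. b → ¬b, w
12. ¬b, u
13. ¬b, v
Accessibility: uRu, uRv, uRw, vRu, vRv, vRw, wRu, wRv, wRw
Branch closes: b and ¬b both at v.
Every branch closes (one shown): unsatisfiable in S5.
S4-tableau for the formula:
1. ¬(◇¬(b → ¬b) → □◇¬(b → ¬b)) ∧ a, u
2. ¬(◇¬(b → ¬b) → □◇¬(b → ¬b)), u
3. a, u
4. ◇¬(b → ¬b), u
5. ¬□◇¬(b → ¬b), u
6. ¬(b → ¬b), v
7. b, v
8. ¬◇¬(b → ¬b), w
9. b → ¬b, w
10. ¬b, w
Accessibility: uRu, uRv, uRw, vRv, wRw
Complete open branch: satisfiable in S4, hence also in K, T (this S4-model is also a K-model and a T-model).

K, T, S4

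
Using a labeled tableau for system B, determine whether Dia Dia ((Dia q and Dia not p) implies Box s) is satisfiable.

Satisfiable

1. Dia Dia ((Dia q and Dia not p) implies Box s), 0
2. Dia ((Dia q and Dia not p) implies Box s), 1
3. (Dia q and Dia not p) implies Box s, 2
4. Box s, 2
5. s, 1
6. s, 2
Accessibility: 0R0, 0R1, 1R0, 1R1, 1R2, 2R1, 2R2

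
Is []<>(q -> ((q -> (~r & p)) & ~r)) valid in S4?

Tableau for the negation ~[]<>(q -> ((q -> (~r & p)) & ~r)):
1. ~[]<>(q -> ((q -> (~r & p)) & ~r)), u
2. ~<>(q -> ((q -> (~r & p)) & ~r)), v
3. ~(q -> ((q -> (~r & p)) & ~r)), v
4. q, v
5. ~((q -> (~r & p)) & ~r), v
6. r, v
Accessibility: uRu, uRv, vRv
The negation has an open branch (countermodel exists).

No, not valid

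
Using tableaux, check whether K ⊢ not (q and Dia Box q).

Tableau for the negation q and Dia Box q:
1. q and Dia Box q, 0
2. q, 0
3. Dia Box q, 0
4. Box q, 1
Accessibility: 0R1
The negation has an open branch (countermodel exists).

No, not valid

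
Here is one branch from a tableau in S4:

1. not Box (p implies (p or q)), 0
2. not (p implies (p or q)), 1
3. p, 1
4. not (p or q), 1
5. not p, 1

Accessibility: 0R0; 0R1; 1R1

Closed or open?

Both p and not p appear at 1.

Closed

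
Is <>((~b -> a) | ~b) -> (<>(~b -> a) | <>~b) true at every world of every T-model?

Tableau for the negation ~(<>((~b -> a) | ~b) -> (<>(~b -> a) | <>~b)):
1. ~(<>((~b -> a) | ~b) -> (<>(~b -> a) | <>~b)), 0
2. <>((~b -> a) | ~b), 0   [~->-rule on 1]
3. ~(<>(~b -> a) | <>~b), 0   [~->-rule on 1]
4. ~<>(~b -> a), 0   [~|-rule on 3]
5. ~<>~b, 0   [~|-rule on 3]
6. ~(~b -> a), 0   [~<>-rule on 4 via 0R0]
7. ~b, 0   [~->-rule on 6]
8. ~a, 0   [~->-rule on 6]
9. b, 0   [~<>-rule on 5 via 0R0]
Accessibility: 0R0
Branch closes: b and ~b both at 0.
All branches of the negation close; one closing branch shown above.

Valid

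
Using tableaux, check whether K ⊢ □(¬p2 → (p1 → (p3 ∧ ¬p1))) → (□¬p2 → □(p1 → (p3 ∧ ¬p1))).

Yes, valid

Tableau for the negation ¬(□(¬p2 → (p1 → (p3 ∧ ¬p1))) → (□¬p2 → □(p1 → (p3 ∧ ¬p1)))):
1. ¬(□(¬p2 → (p1 → (p3 ∧ ¬p1))) → (□¬p2 → □(p1 → (p3 ∧ ¬p1)))), 0
2. □(¬p2 → (p1 → (p3 ∧ ¬p1))), 0   [¬→-rule on 1]
3. ¬(□¬p2 → □(p1 → (p3 ∧ ¬p1))), 0   [¬→-rule on 1]
4. □¬p2, 0   [¬→-rule on 3]
5. ¬□(p1 → (p3 ∧ ¬p1)), 0   [¬→-rule on 3]
6. ¬(p1 → (p3 ∧ ¬p1)), 1   [¬□-rule on 5: fresh world 1, 0R1]
7. p1, 1   [¬→-rule on 6]
8. ¬(p3 ∧ ¬p1), 1   [¬→-rule on 6]
9. ¬p2 → (p1 → (p3 ∧ ¬p1)), 1   [□-rule on 2 via 0R1]
10. ¬p2, 1   [□-rule on 4 via 0R1]
11. p1 → (p3 ∧ ¬p1), 1   [→-rule on 9 (branches; this branch)]
12. p3 ∧ ¬p1, 1   [→-rule on 11 (branches; this branch)]
13. p3, 1   [∧-rule on 12]
14. ¬p1, 1   [∧-rule on 12]
Accessibility: 0R1
Branch closes: p1 and ¬p1 both at 1.
Every branch of the negation's tableau closes; the branch above is one of them.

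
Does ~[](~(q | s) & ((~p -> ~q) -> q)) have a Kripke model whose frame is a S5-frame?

Satisfiable

1. ~[](~(q | s) & ((~p -> ~q) -> q)), u
2. ~(~(q | s) & ((~p -> ~q) -> q)), v
3. ~((~p -> ~q) -> q), v
4. ~p -> ~q, v
5. ~q, v
Accessibility: uRu, uRv, vRu, vRv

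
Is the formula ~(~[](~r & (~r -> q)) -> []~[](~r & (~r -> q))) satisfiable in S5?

1. ~(~[](~r & (~r -> q)) -> []~[](~r & (~r -> q))), w0
2. ~[](~r & (~r -> q)), w0   [~->-rule on 1]
3. ~[]~[](~r & (~r -> q)), w0   [~->-rule on 1]
4. ~(~r & (~r -> q)), w1   [~[]-rule on 2: fresh world w1, w0Rw1]
5. ~(~r -> q), w1   [~&-rule on 4 (branches; this branch)]
6. ~r, w1   [~->-rule on 5]
7. ~q, w1   [~->-rule on 5]
8. [](~r & (~r -> q)), w2   [~[]-rule on 3: fresh world w2, w0Rw2]
9. ~r & (~r -> q), w0   [[]-rule on 8 via w2Rw0]
10. ~r, w0   [&-rule on 9]
11. ~r -> q, w0   [&-rule on 9]
12. ~r & (~r -> q), w1   [[]-rule on 8 via w2Rw1]
13. ~r -> q, w1   [&-rule on 12]
14. ~r & (~r -> q), w2   [[]-rule on 8 via w2Rw2]
15. ~r, w2   [&-rule on 14]
16. ~r -> q, w2   [&-rule on 14]
17. q, w0   [->-rule on 11 (branches; this branch)]
18. q, w1   [->-rule on 13 (branches; this branch)]
Accessibility: w0Rw0, w0Rw1, w0Rw2, w1Rw0, w1Rw1, w1Rw2, w2Rw0, w2Rw1, w2Rw2
Branch closes: q and ~q both at w1.
All branches of the tableau close; one closing branch shown above.

Unsatisfiable (every branch closes)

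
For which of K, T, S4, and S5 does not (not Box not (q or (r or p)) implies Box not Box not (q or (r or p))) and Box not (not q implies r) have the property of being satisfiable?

S4-tableau for the formula:
1. not (not Box not (q or (r or p)) implies Box not Box not (q or (r or p))) and Box not (not q implies r), w0
2. not (not Box not (q or (r or p)) implies Box not Box not (q or (r or p))), w0
3. Box not (not q implies r), w0
4. not Box not (q or (r or p)), w0
5. not Box not Box not (q or (r or p)), w0
6. not (not q implies r), w0
7. not q, w0
8. not r, w0
9. q or (r or p), w1
10. not (not q implies r), w1
11. not q, w1
12. not r, w1
13. r or p, w1
14. p, w1
15. Box not (q or (r or p)), w2
16. not (not q implies r), w2
17. not q, w2
18. not r, w2
19. not (q or (r or p)), w2
20. not (r or p), w2
21. not p, w2
Accessibility: w0Rw0, w0Rw1, w0Rw2, w1Rw1, w2Rw2
Complete open branch: satisfiable in S4, hence also in K, T (this S4-model is also a K-model and a T-model).
S5-tableau for the formula:
1. not (not Box not (q or (r or p)) implies Box not Box not (q or (r or p))) and Box not (not q implies r), w0
2. not (not Box not (q or (r or p)) implies Box not Box not (q or (r or p))), w0
3. Box not (not q implies r), w0
4. not Box not (q or (r or p)), w0
5. not Box not Box not (q or (r or p)), w0
6. not (not q implies r), w0
7. not q, w0
8. not r, w0
9. q or (r or p), w1
10. not (not q implies r), w1
11. not q, w1
12. not r, w1
13. r or p, w1
14. p, w1
15. Box not (q or (r or p)), w2
16. not (not q implies r), w2
17. not q, w2
18. not r, w2
19. not (q or (r or p)), w0
20. not (r or p), w0
21. not p, w0
22. not (q or (r or p)), w1
23. not (r or p), w1
24. not p, w1
Accessibility: w0Rw0, w0Rw1, w0Rw2, w1Rw0, w1Rw1, w1Rw2, w2Rw0, w2Rw1, w2Rw2
Branch closes: p and not p both at w1.
Every branch closes (one shown): unsatisfiable in S5.

K, T, S4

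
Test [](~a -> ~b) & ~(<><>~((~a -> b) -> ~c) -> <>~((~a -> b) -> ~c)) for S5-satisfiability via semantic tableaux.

1. [](~a -> ~b) & ~(<><>~((~a -> b) -> ~c) -> <>~((~a -> b) -> ~c)), u
2. [](~a -> ~b), u
3. ~(<><>~((~a -> b) -> ~c) -> <>~((~a -> b) -> ~c)), u
4. <><>~((~a -> b) -> ~c), u
5. ~<>~((~a -> b) -> ~c), u
6. ~a -> ~b, u
7. (~a -> b) -> ~c, u
8. ~b, u
9. ~(~a -> b), u
10. ~a, u
11. <>~((~a -> b) -> ~c), v
12. ~a -> ~b, v
13. (~a -> b) -> ~c, v
14. ~b, v
15. ~(~a -> b), v
16. ~a, v
17. ~((~a -> b) -> ~c), w
18. ~a -> b, w
19. c, w
20. ~a -> ~b, w
21. (~a -> b) -> ~c, w
22. b, w
23. a, w
24. ~(~a -> b), w
25. ~a, w
26. ~b, w
Accessibility: uRu, uRv, uRw, vRu, vRv, vRw, wRu, wRv, wRw
Branch closes: a and ~a both at w.
Every branch closes; the branch above is one of them.

Unsatisfiable (every branch closes)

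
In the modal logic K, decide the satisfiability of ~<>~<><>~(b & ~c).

Satisfiable (open branch found)

1. ~<>~<><>~(b & ~c), 0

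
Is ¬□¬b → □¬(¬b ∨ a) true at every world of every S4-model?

No, not valid

Tableau for the negation ¬(¬□¬b → □¬(¬b ∨ a)):
1. ¬(¬□¬b → □¬(¬b ∨ a)), u
2. ¬□¬b, u
3. ¬□¬(¬b ∨ a), u
4. b, v
5. ¬b ∨ a, w
6. a, w
Accessibility: uRu, uRv, uRw, vRv, wRw
The negation has an open branch (countermodel exists).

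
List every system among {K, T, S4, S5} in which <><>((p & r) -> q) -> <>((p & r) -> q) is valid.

S4-tableau for the negation ~(<><>((p & r) -> q) -> <>((p & r) -> q)):
1. ~(<><>((p & r) -> q) -> <>((p & r) -> q)), 0
2. <><>((p & r) -> q), 0   [~->-rule on 1]
3. ~<>((p & r) -> q), 0   [~->-rule on 1]
4. ~((p & r) -> q), 0   [~<>-rule on 3 via 0R0]
5. p & r, 0   [~->-rule on 4]
6. ~q, 0   [~->-rule on 4]
7. p, 0   [&-rule on 5]
8. r, 0   [&-rule on 5]
9. <>((p & r) -> q), 1   [<>-rule on 2: fresh world 1, 0R1]
10. ~((p & r) -> q), 1   [~<>-rule on 3 via 0R1]
11. p & r, 1   [~->-rule on 10]
12. ~q, 1   [~->-rule on 10]
13. p, 1   [&-rule on 11]
14. r, 1   [&-rule on 11]
15. (p & r) -> q, 2   [<>-rule on 9: fresh world 2, 1R2]
16. ~((p & r) -> q), 2   [~<>-rule on 3 via 0R2]
17. p & r, 2   [~->-rule on 16]
18. ~q, 2   [~->-rule on 16]
19. p, 2   [&-rule on 17]
20. r, 2   [&-rule on 17]
21. ~(p & r), 2   [->-rule on 15 (branches; this branch)]
22. ~r, 2   [~&-rule on 21 (branches; this branch)]
Accessibility: 0R0, 0R1, 0R2, 1R1, 1R2, 2R2
Branch closes: r and ~r both at 2.
Every branch closes (one shown): valid in S4, hence also in S5 (every theorem of S4 is a theorem of S5).
T-tableau for the negation ~(<><>((p & r) -> q) -> <>((p & r) -> q)):
1. ~(<><>((p & r) -> q) -> <>((p & r) -> q)), 0
2. <><>((p & r) -> q), 0   [~->-rule on 1]
3. ~<>((p & r) -> q), 0   [~->-rule on 1]
4. ~((p & r) -> q), 0   [~<>-rule on 3 via 0R0]
5. p & r, 0   [~->-rule on 4]
6. ~q, 0   [~->-rule on 4]
7. p, 0   [&-rule on 5]
8. r, 0   [&-rule on 5]
9. <>((p & r) -> q), 1   [<>-rule on 2: fresh world 1, 0R1]
10. ~((p & r) -> q), 1   [~<>-rule on 3 via 0R1]
11. p & r, 1   [~->-rule on 10]
12. ~q, 1   [~->-rule on 10]
13. p, 1   [&-rule on 11]
14. r, 1   [&-rule on 11]
15. (p & r) -> q, 2   [<>-rule on 9: fresh world 2, 1R2]
16. q, 2   [->-rule on 15 (branches; this branch)]
Accessibility: 0R0, 0R1, 1R1, 1R2, 2R2
Complete open branch: countermodel on a T-frame, so not valid in T, nor in K (the same frame is also a K-frame).

S4, S5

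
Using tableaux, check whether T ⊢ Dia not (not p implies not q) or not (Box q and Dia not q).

Tableau for the negation not (Dia not (not p implies not q) or not (Box q and Dia not q)):
1. not (Dia not (not p implies not q) or not (Box q and Dia not q)), w0
2. not Dia not (not p implies not q), w0
3. Box q and Dia not q, w0
4. Box q, w0
5. Dia not q, w0
6. not p implies not q, w0
7. q, w0
8. p, w0
9. not q, w1
10. not p implies not q, w1
11. q, w1
Accessibility: w0Rw0, w0Rw1, w1Rw1
Branch closes: q and not q both at w1.
Every branch of the negation's tableau closes; the branch above is one of them.

Yes, valid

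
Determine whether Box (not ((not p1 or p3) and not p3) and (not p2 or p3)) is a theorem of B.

Tableau for the negation not Box (not ((not p1 or p3) and not p3) and (not p2 or p3)):
1. not Box (not ((not p1 or p3) and not p3) and (not p2 or p3)), 0
2. not (not ((not p1 or p3) and not p3) and (not p2 or p3)), 1   [neg-Box-rule on 1: fresh world 1, 0R1]
3. not (not p2 or p3), 1   [neg-and-rule on 2 (branches; this branch)]
4. p2, 1   [neg-or-rule on 3]
5. not p3, 1   [neg-or-rule on 3]
Accessibility: 0R0, 0R1, 1R0, 1R1
The negation has an open branch (countermodel exists).

Not valid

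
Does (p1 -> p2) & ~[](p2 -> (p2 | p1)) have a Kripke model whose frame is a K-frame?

1. (p1 -> p2) & ~[](p2 -> (p2 | p1)), w0
2. p1 -> p2, w0
3. ~[](p2 -> (p2 | p1)), w0
4. p2, w0
5. ~(p2 -> (p2 | p1)), w1
6. p2, w1
7. ~(p2 | p1), w1
8. ~p2, w1
9. ~p1, w1
Accessibility: w0Rw1
Branch closes: p2 and ~p2 both at w1.
All branches of the tableau close; one closing branch shown above.

Unsatisfiable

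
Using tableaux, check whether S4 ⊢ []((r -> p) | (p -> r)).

Tableau for the negation ~[]((r -> p) | (p -> r)):
1. ~[]((r -> p) | (p -> r)), 0
2. ~((r -> p) | (p -> r)), 1
3. ~(r -> p), 1
4. ~(p -> r), 1
5. r, 1
6. ~p, 1
7. p, 1
8. ~r, 1
Accessibility: 0R0, 0R1, 1R1
Branch closes: p and ~p both at 1.
All branches of the negation close; one closing branch shown above.

Yes, valid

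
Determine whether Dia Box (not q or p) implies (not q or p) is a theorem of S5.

Tableau for the negation not (Dia Box (not q or p) implies (not q or p)):
1. not (Dia Box (not q or p) implies (not q or p)), u
2. Dia Box (not q or p), u   [neg-implies-rule on 1]
3. not (not q or p), u   [neg-implies-rule on 1]
4. q, u   [neg-or-rule on 3]
5. not p, u   [neg-or-rule on 3]
6. Box (not q or p), v   [Dia-rule on 2: fresh world v, uRv]
7. not q or p, u   [Box-rule on 6 via vRu]
8. not q or p, v   [Box-rule on 6 via vRv]
9. p, u   [or-rule on 7 (branches; this branch)]
Accessibility: uRu, uRv, vRu, vRv
Branch closes: p and not p both at u.
All branches of the negation close; one closing branch shown above.

Valid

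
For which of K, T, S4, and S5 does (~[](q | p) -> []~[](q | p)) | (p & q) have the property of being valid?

S5

S5-tableau for the negation ~((~[](q | p) -> []~[](q | p)) | (p & q)):
1. ~((~[](q | p) -> []~[](q | p)) | (p & q)), u
2. ~(~[](q | p) -> []~[](q | p)), u
3. ~(p & q), u
4. ~[](q | p), u
5. ~[]~[](q | p), u
6. ~q, u
7. ~(q | p), v
8. ~q, v
9. ~p, v
10. [](q | p), w
11. q | p, u
12. q | p, v
13. q | p, w
14. p, u
15. p, v
Accessibility: uRu, uRv, uRw, vRu, vRv, vRw, wRu, wRv, wRw
Branch closes: p and ~p both at v.
Every branch closes (one shown): valid in S5.
S4-tableau for the negation ~((~[](q | p) -> []~[](q | p)) | (p & q)):
1. ~((~[](q | p) -> []~[](q | p)) | (p & q)), u
2. ~(~[](q | p) -> []~[](q | p)), u
3. ~(p & q), u
4. ~[](q | p), u
5. ~[]~[](q | p), u
6. ~q, u
7. ~(q | p), v
8. ~q, v
9. ~p, v
10. [](q | p), w
11. q | p, w
12. p, w
Accessibility: uRu, uRv, uRw, vRv, wRw
Complete open branch: countermodel on an S4-frame, so not valid in S4, nor in K, T (the same frame is also a K-frame and a T-frame).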